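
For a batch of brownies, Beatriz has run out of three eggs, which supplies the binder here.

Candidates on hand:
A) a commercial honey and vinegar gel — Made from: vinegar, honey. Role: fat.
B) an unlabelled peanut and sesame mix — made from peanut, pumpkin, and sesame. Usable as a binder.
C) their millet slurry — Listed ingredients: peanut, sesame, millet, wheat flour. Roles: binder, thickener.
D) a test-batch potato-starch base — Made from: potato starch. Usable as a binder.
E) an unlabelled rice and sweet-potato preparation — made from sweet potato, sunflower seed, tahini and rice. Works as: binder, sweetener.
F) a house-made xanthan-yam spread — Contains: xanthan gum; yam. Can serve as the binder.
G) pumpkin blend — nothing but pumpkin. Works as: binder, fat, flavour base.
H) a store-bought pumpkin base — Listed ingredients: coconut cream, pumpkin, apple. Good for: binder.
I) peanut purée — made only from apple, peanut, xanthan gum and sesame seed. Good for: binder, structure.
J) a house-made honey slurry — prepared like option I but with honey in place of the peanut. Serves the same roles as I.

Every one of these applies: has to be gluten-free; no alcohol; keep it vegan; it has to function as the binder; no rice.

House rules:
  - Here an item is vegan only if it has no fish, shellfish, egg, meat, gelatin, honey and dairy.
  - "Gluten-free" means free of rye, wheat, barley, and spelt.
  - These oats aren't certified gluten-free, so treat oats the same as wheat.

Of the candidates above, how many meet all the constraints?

A: not usable as a binder; has honey, so not vegan — no
B: all constraints satisfied — keep
C: has wheat flour, so not gluten-free — no
D: nothing on the exclusion list — OK
E: has rice, so not rice-free — out
F: all constraints satisfied — keep
G: vegan, gluten-free — keep
H: every rule checks out — valid
I: works as a binder, no rice, gluten-free — valid
J: has honey, so not vegan — reject

6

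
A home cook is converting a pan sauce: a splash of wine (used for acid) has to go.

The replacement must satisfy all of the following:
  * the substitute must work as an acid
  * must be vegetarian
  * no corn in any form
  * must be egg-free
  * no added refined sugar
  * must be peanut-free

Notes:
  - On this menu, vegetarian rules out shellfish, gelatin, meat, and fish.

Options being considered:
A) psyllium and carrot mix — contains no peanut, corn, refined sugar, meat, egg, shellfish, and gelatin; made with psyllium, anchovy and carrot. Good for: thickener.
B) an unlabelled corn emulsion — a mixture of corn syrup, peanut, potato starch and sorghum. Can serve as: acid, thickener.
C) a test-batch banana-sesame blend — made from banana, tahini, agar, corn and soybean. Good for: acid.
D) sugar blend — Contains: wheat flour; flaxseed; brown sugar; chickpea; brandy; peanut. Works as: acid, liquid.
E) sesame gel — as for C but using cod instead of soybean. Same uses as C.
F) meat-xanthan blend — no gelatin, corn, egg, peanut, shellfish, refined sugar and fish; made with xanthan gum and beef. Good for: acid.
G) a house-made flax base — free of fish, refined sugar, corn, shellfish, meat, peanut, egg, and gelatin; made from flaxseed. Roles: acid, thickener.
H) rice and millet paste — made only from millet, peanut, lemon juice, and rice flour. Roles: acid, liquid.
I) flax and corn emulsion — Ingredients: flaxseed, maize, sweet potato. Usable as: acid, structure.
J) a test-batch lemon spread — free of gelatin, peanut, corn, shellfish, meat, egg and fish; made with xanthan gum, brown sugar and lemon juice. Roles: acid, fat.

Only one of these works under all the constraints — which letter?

G

A: not usable as an acid; has anchovy, so not vegetarian — out
B: has peanut, so not peanut-free; has corn syrup, so not corn-free — out
C: has corn, so not corn-free — out
D: has peanut, so not peanut-free; has brown sugar, so not no-added-sugar — reject
E: has cod, so not vegetarian; has corn, so not corn-free — reject
F: has beef, so not vegetarian — reject
G: works as an acid, vegetarian, no egg — keep
H: has peanut, so not peanut-free — no
I: has maize, so not corn-free — reject
J: has brown sugar, so not no-added-sugar — no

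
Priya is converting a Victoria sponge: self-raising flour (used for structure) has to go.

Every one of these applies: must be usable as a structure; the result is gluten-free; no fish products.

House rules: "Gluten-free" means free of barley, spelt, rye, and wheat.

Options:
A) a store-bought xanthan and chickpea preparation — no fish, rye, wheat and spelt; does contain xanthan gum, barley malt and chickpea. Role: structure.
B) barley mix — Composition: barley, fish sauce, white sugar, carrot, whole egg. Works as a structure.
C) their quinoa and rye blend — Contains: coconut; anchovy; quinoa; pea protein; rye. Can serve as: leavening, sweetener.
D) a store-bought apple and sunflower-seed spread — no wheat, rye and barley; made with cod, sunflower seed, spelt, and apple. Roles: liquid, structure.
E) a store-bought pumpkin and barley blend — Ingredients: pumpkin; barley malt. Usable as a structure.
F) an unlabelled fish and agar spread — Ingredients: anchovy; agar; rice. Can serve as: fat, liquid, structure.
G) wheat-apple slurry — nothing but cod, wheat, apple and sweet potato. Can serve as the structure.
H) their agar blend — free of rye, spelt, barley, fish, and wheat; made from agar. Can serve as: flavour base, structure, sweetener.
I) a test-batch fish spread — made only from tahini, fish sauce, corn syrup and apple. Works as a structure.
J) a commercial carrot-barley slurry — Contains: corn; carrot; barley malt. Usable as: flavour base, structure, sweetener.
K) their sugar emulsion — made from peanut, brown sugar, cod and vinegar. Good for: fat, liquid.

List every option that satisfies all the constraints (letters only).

H

A: has barley malt, so not gluten-free — no
B: has barley, so not gluten-free; has fish sauce, so not fish-free — out
C: not usable as a structure; has rye, so not gluten-free (and 1 more) — out
D: has spelt, so not gluten-free; has cod, so not fish-free — reject
E: has barley malt, so not gluten-free — out
F: has anchovy, so not fish-free — reject
G: has wheat, so not gluten-free; has cod, so not fish-free — out
H: no fish, gluten-free — valid
I: has fish sauce, so not fish-free — out
J: has barley malt, so not gluten-free — reject
K: not usable as a structure; has cod, so not fish-free — out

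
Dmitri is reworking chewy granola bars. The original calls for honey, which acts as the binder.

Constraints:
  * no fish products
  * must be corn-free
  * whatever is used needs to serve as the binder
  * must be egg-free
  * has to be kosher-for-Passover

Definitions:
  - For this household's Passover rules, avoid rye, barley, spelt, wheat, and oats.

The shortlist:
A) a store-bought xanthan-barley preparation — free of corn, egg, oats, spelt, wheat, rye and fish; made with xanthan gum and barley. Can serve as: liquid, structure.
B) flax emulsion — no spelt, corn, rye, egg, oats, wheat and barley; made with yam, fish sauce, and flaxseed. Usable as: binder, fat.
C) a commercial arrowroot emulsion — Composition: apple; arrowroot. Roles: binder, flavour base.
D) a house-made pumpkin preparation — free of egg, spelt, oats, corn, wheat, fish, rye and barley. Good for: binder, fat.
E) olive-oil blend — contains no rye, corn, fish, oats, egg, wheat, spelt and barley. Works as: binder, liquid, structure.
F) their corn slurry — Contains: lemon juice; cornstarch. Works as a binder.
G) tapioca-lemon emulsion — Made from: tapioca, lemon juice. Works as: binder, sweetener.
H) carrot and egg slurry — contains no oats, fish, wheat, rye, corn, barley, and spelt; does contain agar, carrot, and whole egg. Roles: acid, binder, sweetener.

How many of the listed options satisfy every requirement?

A: not usable as a binder; has barley, so not kosher-for-Passover — no
B: has fish sauce, so not fish-free — reject
C: only apple and arrowroot; none excluded — OK
D: no fish, no corn — keep
E: works as a binder, no fish, no egg — keep
F: has cornstarch, so not corn-free — reject
G: no egg, no corn — valid
H: has whole egg, so not egg-free — no

4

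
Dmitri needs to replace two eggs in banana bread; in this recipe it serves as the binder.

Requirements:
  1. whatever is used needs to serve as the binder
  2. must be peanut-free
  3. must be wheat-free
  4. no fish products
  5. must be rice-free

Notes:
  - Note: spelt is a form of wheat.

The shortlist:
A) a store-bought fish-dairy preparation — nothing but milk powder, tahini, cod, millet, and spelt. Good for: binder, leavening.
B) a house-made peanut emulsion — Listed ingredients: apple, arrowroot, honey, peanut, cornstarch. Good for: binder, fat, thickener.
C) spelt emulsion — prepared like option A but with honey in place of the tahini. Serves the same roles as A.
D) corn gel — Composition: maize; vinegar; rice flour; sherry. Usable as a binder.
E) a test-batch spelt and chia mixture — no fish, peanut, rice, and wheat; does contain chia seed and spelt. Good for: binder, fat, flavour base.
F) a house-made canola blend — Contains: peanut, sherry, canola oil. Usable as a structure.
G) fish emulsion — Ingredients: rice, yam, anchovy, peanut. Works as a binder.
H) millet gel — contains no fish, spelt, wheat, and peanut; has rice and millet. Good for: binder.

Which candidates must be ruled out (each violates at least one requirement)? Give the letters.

A, B, C, D, E, F, G, H

A: has spelt, so not wheat-free; has cod, so not fish-free — no
B: has peanut, so not peanut-free — no
C: has spelt, so not wheat-free; has cod, so not fish-free — reject
D: has rice flour, so not rice-free — no
E: has spelt, so not wheat-free — no
F: not usable as a binder; has peanut, so not peanut-free — no
G: has peanut, so not peanut-free; has anchovy, so not fish-free (and 1 more) — out
H: has rice, so not rice-free — reject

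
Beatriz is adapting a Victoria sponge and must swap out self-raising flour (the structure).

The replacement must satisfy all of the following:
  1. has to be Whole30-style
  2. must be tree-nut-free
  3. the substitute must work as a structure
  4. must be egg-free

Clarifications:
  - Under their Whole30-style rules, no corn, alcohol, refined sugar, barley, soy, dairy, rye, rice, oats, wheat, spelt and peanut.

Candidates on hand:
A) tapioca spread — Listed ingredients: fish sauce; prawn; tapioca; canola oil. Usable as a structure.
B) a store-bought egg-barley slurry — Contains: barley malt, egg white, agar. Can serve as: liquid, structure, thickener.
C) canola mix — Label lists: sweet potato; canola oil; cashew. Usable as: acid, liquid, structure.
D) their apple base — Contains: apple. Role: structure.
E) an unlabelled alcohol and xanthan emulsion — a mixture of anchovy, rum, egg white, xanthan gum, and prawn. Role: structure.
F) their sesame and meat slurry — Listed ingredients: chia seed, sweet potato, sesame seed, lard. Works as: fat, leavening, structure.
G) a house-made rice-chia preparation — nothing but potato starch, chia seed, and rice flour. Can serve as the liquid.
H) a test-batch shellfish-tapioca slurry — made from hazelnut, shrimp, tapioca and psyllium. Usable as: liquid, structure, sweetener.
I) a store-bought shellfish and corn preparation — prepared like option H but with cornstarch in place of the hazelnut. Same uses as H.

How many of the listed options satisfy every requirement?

A: works as a structure, no tree nuts, no egg — valid
B: has barley malt, so not Whole30-style; has egg white, so not egg-free — out
C: has cashew, so not tree-nut-free — out
D: only apple; none excluded — OK
E: has rum, so not Whole30-style; has egg white, so not egg-free — reject
F: lard and sesame seed etc. — none of it excluded — valid
G: not usable as a structure; has rice flour, so not Whole30-style — reject
H: has hazelnut, so not tree-nut-free — reject
I: has cornstarch, so not Whole30-style — no

3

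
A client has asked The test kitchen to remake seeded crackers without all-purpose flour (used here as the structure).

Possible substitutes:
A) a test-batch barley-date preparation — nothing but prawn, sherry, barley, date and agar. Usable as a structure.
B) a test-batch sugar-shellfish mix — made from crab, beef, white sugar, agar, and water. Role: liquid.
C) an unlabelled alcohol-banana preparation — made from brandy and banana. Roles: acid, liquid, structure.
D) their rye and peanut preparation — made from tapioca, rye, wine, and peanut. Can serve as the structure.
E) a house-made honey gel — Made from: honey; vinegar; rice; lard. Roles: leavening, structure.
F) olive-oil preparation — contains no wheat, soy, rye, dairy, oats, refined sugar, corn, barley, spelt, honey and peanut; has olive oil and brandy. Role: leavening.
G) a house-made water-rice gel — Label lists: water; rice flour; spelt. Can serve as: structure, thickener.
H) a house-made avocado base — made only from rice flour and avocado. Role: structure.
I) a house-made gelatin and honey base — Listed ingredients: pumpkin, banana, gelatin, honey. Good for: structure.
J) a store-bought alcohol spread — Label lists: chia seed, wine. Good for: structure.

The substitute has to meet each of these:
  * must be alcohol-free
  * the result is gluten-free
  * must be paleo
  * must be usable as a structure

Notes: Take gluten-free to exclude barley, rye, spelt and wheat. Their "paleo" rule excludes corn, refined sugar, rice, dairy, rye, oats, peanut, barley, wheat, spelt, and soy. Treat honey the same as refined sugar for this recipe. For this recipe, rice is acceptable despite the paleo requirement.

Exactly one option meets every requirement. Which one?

A: has barley, so not gluten-free; has barley, so not paleo (and 1 more) — no
B: not usable as a structure; has white sugar, so not paleo — out
C: has brandy, so not alcohol-free — out
D: has rye, so not gluten-free; has peanut, so not paleo (and 1 more) — no
E: has honey, so not paleo — no
F: not usable as a structure; has brandy, so not alcohol-free — no
G: has spelt, so not gluten-free; has spelt, so not paleo — reject
H: rice is permitted under the paleo carve-out; nothing else excluded — valid
I: has honey, so not paleo — no
J: has wine, so not alcohol-free — no

H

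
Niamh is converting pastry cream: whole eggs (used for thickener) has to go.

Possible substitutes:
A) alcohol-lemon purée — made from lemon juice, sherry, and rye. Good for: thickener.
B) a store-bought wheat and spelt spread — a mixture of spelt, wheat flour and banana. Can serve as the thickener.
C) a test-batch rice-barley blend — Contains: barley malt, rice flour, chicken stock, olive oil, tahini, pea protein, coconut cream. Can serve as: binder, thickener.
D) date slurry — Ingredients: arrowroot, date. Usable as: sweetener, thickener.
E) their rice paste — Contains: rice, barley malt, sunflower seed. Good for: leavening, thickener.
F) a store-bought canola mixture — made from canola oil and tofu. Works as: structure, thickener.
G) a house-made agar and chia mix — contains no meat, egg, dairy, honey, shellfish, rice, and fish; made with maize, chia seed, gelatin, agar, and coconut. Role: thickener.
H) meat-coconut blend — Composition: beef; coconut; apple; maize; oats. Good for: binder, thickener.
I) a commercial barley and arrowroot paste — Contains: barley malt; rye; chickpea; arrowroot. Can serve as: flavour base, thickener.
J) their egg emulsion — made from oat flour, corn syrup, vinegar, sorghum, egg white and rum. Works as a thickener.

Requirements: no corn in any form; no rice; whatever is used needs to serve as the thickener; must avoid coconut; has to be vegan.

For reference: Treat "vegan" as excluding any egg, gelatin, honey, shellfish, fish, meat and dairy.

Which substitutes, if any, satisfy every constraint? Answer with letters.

A: every rule checks out — OK
B: only spelt, wheat flour, and banana; none excluded — valid
C: has chicken stock, so not vegan; has rice flour, so not rice-free (and 1 more) — out
D: only arrowroot and date; none excluded — OK
E: has rice, so not rice-free — reject
F: nothing on the exclusion list — keep
G: has gelatin, so not vegan; has coconut, so not coconut-free (and 1 more) — no
H: has beef, so not vegan; has coconut, so not coconut-free (and 1 more) — no
I: vegan, no corn — valid
J: has egg white, so not vegan; has corn syrup, so not corn-free — reject

A, B, D, F, I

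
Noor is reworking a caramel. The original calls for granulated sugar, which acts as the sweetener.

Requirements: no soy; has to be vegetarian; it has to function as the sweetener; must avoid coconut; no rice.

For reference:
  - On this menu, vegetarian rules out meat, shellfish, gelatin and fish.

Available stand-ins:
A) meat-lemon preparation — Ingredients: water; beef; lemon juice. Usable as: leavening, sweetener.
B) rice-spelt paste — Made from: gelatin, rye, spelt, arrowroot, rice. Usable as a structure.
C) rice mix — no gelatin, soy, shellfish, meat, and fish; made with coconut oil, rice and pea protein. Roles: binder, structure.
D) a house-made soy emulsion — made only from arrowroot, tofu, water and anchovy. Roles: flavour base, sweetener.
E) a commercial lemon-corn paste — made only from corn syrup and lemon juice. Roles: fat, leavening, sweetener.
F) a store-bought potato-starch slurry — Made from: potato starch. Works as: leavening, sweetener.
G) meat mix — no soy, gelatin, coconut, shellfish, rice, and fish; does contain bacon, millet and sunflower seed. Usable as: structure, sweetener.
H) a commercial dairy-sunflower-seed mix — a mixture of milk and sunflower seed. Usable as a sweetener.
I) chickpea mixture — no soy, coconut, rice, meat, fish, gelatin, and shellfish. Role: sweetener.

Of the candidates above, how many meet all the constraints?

A: has beef, so not vegetarian — no
B: not usable as a sweetener; has gelatin, so not vegetarian (and 1 more) — no
C: not usable as a sweetener; has rice, so not rice-free (and 1 more) — no
D: has anchovy, so not vegetarian; has tofu, so not soy-free — out
E: all constraints satisfied — keep
F: only potato starch; none excluded — valid
G: has bacon, so not vegetarian — out
H: works as a sweetener, no coconut, no soy — keep
I: works as a sweetener, vegetarian, no soy — valid

4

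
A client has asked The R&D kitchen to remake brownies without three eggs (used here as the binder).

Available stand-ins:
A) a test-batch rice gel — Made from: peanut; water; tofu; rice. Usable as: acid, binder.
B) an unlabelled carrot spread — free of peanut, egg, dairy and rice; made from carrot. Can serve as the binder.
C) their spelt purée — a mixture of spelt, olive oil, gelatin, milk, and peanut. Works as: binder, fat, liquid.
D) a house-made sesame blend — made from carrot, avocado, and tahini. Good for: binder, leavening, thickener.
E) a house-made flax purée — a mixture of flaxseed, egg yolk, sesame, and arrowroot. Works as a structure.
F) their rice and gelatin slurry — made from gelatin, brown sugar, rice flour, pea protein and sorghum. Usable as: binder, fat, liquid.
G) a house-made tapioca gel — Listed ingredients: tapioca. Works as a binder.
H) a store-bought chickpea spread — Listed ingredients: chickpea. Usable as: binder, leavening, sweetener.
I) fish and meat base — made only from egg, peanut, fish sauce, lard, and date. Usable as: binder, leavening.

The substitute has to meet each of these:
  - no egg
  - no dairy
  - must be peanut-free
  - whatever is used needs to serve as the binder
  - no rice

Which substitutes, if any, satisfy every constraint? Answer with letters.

A: has peanut, so not peanut-free; has rice, so not rice-free — out
B: no egg, no rice — keep
C: has peanut, so not peanut-free; has milk, so not dairy-free — reject
D: only tahini, avocado, and carrot; none excluded — valid
E: not usable as a binder; has egg yolk, so not egg-free — out
F: has rice flour, so not rice-free — reject
G: nothing on the exclusion list — valid
H: only chickpea; none excluded — keep
I: has peanut, so not peanut-free; has egg, so not egg-free — reject

B, D, G, H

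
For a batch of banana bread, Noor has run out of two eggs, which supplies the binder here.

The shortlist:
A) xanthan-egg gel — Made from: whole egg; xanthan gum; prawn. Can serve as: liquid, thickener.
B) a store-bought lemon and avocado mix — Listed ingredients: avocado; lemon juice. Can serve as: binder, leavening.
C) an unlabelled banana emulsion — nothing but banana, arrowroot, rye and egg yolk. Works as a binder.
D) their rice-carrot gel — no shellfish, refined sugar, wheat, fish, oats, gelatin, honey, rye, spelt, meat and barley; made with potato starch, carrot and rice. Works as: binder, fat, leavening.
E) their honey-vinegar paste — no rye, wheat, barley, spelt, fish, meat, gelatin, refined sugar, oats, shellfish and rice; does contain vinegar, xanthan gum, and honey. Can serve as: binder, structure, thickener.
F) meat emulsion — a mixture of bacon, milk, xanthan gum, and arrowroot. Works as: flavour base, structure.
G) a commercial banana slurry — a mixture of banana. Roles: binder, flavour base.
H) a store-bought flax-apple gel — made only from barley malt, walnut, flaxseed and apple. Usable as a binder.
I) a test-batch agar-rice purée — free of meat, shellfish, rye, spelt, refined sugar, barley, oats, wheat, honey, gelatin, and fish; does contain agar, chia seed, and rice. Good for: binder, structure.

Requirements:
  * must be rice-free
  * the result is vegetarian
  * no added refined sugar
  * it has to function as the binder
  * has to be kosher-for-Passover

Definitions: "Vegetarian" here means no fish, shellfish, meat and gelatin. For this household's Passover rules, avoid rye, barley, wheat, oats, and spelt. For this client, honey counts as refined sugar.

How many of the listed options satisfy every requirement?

2

A: not usable as a binder; has prawn, so not vegetarian — out
B: only lemon juice and avocado; none excluded — keep
C: has rye, so not kosher-for-Passover — out
D: has rice, so not rice-free — reject
E: has honey, so not no-added-sugar — no
F: not usable as a binder; has bacon, so not vegetarian — reject
G: nothing on the exclusion list — OK
H: has barley malt, so not kosher-for-Passover — out
I: has rice, so not rice-free — reject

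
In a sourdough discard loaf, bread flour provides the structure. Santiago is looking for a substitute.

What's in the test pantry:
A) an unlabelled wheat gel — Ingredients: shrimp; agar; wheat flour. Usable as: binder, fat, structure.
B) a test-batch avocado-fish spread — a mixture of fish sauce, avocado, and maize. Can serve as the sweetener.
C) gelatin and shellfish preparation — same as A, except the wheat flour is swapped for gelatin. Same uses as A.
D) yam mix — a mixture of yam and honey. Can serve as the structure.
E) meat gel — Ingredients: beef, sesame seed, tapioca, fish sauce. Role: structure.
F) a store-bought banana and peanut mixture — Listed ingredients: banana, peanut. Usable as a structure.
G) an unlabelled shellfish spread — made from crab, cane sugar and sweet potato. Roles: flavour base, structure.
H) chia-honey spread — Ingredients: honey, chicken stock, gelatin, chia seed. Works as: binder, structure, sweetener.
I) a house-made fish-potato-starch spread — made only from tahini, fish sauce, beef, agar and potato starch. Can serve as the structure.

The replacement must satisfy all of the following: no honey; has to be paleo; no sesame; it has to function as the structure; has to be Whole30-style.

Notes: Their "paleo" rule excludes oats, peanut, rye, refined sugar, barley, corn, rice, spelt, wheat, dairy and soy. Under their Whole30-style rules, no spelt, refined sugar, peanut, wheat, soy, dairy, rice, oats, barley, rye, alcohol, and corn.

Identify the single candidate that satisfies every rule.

C

A: has wheat flour, so not paleo; has wheat flour, so not Whole30-style — no
B: not usable as a structure; has maize, so not paleo (and 1 more) — reject
C: nothing on the exclusion list — OK
D: has honey, so not honey-free — no
E: has sesame seed, so not sesame-free — no
F: has peanut, so not paleo; has peanut, so not Whole30-style — no
G: has cane sugar, so not paleo; has cane sugar, so not Whole30-style — no
H: has honey, so not honey-free — no
I: has tahini, so not sesame-free — no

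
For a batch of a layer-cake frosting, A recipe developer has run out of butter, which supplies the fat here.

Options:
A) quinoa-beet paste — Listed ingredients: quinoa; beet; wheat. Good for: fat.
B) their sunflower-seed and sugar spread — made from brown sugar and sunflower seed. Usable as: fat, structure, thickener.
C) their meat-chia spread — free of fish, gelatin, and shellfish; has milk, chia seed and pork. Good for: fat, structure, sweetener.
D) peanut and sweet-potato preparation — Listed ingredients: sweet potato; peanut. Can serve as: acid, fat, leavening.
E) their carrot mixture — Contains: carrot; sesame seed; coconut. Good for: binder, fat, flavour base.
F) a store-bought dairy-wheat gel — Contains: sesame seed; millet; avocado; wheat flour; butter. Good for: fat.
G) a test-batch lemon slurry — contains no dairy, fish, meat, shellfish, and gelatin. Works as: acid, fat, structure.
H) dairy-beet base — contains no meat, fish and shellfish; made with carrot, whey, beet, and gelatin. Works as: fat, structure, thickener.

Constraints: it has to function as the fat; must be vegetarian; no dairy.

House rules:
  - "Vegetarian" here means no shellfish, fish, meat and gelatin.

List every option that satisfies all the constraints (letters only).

A: only wheat, beet, and quinoa; none excluded — valid
B: no dairy, vegetarian — keep
C: has pork, so not vegetarian; has milk, so not dairy-free — no
D: works as a fat, vegetarian, no dairy — valid
E: only coconut, sesame seed and carrot; none excluded — keep
F: has butter, so not dairy-free — no
G: no dairy, vegetarian — OK
H: has gelatin, so not vegetarian; has whey, so not dairy-free — out

A, B, D, E, G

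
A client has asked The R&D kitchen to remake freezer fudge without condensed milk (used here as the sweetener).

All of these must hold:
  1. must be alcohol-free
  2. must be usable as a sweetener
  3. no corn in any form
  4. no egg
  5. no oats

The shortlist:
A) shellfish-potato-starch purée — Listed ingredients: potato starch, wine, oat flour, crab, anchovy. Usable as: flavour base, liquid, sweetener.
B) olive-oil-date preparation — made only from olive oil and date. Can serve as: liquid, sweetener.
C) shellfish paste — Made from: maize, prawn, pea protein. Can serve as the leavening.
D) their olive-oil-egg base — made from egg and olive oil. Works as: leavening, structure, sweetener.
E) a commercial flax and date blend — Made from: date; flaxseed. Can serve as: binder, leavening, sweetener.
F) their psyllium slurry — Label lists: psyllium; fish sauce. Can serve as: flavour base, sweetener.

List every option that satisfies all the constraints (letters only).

B, E, F

A: has wine, so not alcohol-free; has oat flour, so not oat-free — out
B: nothing on the exclusion list — valid
C: not usable as a sweetener; has maize, so not corn-free — no
D: has egg, so not egg-free — out
E: works as a sweetener, no alcohol, no oats — valid
F: no corn, no alcohol — OK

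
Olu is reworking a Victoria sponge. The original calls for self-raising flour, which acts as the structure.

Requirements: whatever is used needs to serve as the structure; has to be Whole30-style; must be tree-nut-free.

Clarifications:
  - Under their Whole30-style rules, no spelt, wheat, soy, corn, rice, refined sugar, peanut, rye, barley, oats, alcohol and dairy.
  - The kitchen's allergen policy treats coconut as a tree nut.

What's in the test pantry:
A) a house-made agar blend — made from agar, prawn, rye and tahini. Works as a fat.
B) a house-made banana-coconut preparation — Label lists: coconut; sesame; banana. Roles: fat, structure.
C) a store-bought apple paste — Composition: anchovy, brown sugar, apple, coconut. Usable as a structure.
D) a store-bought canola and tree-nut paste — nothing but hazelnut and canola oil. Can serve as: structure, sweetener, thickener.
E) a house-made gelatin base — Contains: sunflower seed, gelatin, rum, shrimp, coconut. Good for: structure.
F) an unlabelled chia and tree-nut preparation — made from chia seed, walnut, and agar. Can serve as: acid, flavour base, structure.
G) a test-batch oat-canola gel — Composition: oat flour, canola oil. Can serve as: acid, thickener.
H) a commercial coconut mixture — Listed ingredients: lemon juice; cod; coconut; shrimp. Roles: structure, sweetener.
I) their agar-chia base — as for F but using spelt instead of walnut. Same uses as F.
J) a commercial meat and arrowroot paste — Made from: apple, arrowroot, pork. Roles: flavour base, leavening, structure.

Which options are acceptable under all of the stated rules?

A: not usable as a structure; has rye, so not Whole30-style — no
B: has coconut, so not tree-nut-free — no
C: has brown sugar, so not Whole30-style; has coconut, so not tree-nut-free — out
D: has hazelnut, so not tree-nut-free — no
E: has rum, so not Whole30-style; has coconut, so not tree-nut-free — out
F: has walnut, so not tree-nut-free — no
G: not usable as a structure; has oat flour, so not Whole30-style — no
H: has coconut, so not tree-nut-free — out
I: has spelt, so not Whole30-style — reject
J: nothing on the exclusion list — OK

J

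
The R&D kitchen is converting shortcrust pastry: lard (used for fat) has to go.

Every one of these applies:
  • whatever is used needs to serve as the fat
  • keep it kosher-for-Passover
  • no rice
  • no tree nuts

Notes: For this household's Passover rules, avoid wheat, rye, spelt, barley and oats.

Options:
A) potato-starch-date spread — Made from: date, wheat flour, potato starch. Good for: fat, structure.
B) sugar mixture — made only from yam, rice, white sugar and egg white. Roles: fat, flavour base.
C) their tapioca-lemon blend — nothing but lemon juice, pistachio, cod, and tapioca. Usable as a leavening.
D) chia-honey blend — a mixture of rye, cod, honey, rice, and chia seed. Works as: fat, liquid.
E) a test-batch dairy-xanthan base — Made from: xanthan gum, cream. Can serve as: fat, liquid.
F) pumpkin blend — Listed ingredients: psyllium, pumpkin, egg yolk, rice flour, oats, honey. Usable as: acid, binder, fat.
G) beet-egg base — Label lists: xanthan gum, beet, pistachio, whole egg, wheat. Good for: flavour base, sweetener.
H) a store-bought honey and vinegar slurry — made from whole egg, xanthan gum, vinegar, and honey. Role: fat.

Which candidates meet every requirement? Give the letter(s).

A: has wheat flour, so not kosher-for-Passover — no
B: has rice, so not rice-free — out
C: not usable as a fat; has pistachio, so not tree-nut-free — reject
D: has rye, so not kosher-for-Passover; has rice, so not rice-free — out
E: all constraints satisfied — valid
F: has oats, so not kosher-for-Passover; has rice flour, so not rice-free — reject
G: not usable as a fat; has wheat, so not kosher-for-Passover (and 1 more) — no
H: nothing on the exclusion list — OK

E, H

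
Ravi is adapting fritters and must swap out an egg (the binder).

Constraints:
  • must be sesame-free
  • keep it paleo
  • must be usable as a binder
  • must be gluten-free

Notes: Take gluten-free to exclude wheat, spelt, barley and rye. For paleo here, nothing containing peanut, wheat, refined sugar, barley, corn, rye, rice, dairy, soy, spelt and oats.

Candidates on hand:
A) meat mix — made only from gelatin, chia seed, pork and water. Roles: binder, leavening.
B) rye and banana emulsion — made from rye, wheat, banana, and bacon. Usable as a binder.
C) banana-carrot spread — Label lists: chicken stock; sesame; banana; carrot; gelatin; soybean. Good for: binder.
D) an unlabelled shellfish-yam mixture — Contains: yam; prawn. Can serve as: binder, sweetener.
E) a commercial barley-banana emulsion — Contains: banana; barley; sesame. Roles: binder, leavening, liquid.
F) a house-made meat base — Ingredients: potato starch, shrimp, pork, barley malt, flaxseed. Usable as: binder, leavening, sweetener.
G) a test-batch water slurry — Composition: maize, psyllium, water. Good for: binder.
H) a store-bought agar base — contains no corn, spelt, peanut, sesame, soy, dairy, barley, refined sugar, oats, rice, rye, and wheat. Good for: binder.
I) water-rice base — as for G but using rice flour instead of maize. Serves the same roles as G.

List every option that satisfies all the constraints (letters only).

A: gelatin and pork etc. — none of it excluded — keep
B: has rye, so not gluten-free; has rye, so not paleo — no
C: has soybean, so not paleo; has sesame, so not sesame-free — no
D: paleo, no sesame — OK
E: has barley, so not gluten-free; has barley, so not paleo (and 1 more) — no
F: has barley malt, so not gluten-free; has barley malt, so not paleo — reject
G: has maize, so not paleo — out
H: paleo, no sesame — OK
I: has rice flour, so not paleo — out

A, D, H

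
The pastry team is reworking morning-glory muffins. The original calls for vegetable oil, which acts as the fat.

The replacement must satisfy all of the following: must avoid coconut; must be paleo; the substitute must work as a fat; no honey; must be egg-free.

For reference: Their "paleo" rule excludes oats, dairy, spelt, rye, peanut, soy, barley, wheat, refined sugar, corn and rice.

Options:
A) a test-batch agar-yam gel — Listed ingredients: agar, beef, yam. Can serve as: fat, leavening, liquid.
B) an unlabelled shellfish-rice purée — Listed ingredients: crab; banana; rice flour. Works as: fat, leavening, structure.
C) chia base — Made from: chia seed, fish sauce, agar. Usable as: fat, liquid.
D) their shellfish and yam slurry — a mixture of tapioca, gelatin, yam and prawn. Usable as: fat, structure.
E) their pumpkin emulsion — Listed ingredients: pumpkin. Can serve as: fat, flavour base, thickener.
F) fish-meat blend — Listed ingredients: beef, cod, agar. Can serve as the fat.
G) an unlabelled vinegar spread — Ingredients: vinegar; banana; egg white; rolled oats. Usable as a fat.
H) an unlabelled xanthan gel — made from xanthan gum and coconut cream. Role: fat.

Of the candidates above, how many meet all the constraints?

5

A: all constraints satisfied — valid
B: has rice flour, so not paleo — reject
C: only fish sauce, agar, and chia seed; none excluded — keep
D: works as a fat, no coconut, paleo — keep
E: nothing on the exclusion list — valid
F: only cod, beef and agar; none excluded — OK
G: has rolled oats, so not paleo; has egg white, so not egg-free — out
H: has coconut cream, so not coconut-free — reject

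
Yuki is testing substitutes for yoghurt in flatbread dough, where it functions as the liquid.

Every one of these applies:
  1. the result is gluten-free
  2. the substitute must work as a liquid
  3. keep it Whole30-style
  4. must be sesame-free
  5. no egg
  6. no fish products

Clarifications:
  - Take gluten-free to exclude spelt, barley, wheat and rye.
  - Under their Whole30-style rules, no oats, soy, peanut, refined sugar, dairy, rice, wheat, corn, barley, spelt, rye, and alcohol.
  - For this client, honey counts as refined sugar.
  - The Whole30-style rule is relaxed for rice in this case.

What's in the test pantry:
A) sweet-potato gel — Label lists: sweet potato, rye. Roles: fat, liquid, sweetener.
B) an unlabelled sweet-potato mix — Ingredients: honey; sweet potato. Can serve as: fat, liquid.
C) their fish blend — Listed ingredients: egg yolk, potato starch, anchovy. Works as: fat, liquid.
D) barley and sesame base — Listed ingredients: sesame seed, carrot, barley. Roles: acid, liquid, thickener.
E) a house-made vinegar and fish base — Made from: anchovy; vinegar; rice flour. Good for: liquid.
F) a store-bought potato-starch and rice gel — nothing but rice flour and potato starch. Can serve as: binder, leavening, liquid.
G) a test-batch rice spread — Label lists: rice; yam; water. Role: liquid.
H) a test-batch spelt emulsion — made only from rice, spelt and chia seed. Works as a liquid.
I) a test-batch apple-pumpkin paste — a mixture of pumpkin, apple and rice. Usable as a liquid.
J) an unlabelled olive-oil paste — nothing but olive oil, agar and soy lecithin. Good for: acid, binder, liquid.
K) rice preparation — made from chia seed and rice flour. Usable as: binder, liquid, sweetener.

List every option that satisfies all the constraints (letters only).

A: has rye, so not gluten-free; has rye, so not Whole30-style — no
B: has honey, so not Whole30-style — reject
C: has egg yolk, so not egg-free; has anchovy, so not fish-free — out
D: has barley, so not gluten-free; has barley, so not Whole30-style (and 1 more) — reject
E: has anchovy, so not fish-free — reject
F: rice is permitted under the Whole30-style carve-out; nothing else excluded — OK
G: rice is permitted under the Whole30-style carve-out; nothing else excluded — valid
H: has spelt, so not gluten-free; has spelt, so not Whole30-style — out
I: rice is permitted under the Whole30-style carve-out; nothing else excluded — valid
J: has soy lecithin, so not Whole30-style — out
K: rice is permitted under the Whole30-style carve-out; nothing else excluded — keep

F, G, I, K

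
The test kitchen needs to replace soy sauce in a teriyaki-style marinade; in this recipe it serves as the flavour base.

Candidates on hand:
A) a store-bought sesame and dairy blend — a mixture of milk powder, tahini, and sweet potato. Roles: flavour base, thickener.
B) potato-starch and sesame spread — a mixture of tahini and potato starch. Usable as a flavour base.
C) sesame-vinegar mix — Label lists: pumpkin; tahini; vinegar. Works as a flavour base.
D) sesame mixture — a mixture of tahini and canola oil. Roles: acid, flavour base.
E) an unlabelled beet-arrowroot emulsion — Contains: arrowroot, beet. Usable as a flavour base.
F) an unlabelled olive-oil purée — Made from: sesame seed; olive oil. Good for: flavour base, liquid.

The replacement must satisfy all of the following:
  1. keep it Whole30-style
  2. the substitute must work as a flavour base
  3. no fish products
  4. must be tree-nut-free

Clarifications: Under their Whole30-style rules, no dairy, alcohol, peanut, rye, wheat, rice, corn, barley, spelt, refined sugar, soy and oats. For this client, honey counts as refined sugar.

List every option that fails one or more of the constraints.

A: has milk powder, so not Whole30-style — reject
B: works as a flavour base, Whole30-style, no tree nuts — keep
C: works as a flavour base, no fish, no tree nuts — valid
D: nothing on the exclusion list — OK
E: only beet and arrowroot; none excluded — valid
F: works as a flavour base, no tree nuts, no fish — keep

A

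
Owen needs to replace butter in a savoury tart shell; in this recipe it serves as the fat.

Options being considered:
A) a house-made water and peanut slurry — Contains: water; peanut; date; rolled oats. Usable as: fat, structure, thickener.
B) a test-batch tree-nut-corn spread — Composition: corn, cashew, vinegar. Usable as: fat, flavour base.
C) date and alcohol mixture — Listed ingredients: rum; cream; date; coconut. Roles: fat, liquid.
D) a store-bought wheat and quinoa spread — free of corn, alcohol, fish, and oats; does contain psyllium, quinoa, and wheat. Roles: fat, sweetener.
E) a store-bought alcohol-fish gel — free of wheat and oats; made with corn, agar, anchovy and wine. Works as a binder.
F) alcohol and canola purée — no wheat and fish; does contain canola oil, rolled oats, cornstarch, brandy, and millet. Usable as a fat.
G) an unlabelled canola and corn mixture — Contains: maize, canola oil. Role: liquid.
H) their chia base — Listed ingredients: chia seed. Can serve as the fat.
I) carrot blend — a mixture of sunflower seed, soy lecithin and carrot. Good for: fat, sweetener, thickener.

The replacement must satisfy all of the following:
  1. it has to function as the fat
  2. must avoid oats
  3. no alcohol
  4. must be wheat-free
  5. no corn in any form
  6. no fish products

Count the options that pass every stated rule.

2

A: has rolled oats, so not oat-free — reject
B: has corn, so not corn-free — out
C: has rum, so not alcohol-free — no
D: has wheat, so not wheat-free — reject
E: not usable as a fat; has corn, so not corn-free (and 2 more) — no
F: has rolled oats, so not oat-free; has cornstarch, so not corn-free (and 1 more) — no
G: not usable as a fat; has maize, so not corn-free — out
H: works as a fat, no corn, no fish — keep
I: only soy lecithin, carrot and sunflower seed; none excluded — OK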